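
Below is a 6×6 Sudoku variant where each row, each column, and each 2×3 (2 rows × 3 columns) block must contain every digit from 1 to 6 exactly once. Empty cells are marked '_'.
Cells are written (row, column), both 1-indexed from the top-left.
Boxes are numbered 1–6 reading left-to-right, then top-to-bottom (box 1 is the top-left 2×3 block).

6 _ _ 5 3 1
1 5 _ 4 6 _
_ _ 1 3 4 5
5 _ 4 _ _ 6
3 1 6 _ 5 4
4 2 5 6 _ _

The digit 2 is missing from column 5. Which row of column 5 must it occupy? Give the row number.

4

Consider where 2 can go in column 5.
(6,5) is out (row 6 already has a 2).
So the only cell in column 5 that can hold 2 is (4,5).
That is row 4.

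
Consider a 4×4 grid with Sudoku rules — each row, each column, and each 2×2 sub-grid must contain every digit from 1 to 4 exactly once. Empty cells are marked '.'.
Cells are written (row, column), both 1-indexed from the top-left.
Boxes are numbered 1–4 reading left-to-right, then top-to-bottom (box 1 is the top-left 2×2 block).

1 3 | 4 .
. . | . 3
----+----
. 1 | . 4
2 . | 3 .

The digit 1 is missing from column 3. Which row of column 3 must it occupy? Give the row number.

Consider where 1 can go in column 3.
(3,3) is out (row 3 already has a 1).
So the only cell in column 3 that can hold 1 is (2,3).
That is row 2.

2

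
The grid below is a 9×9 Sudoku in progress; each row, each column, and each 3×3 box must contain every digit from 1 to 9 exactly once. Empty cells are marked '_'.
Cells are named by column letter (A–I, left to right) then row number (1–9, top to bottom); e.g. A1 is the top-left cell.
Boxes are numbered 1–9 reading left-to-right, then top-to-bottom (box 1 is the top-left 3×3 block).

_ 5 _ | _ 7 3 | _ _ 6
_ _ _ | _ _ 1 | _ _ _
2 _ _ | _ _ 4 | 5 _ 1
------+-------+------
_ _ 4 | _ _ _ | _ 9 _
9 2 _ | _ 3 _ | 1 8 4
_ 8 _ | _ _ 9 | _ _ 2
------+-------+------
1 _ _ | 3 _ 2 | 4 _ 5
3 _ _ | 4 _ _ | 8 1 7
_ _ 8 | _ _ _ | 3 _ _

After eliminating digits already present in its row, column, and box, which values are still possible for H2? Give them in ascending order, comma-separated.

2,3,4,7

Row 2 already contains {1}.
Column H already contains {1, 8, 9}.
Its 3×3 block (box 3) already contains {1, 5, 6}.
Removing those from 1–9 leaves {2, 3, 4, 7} as the candidates for H2.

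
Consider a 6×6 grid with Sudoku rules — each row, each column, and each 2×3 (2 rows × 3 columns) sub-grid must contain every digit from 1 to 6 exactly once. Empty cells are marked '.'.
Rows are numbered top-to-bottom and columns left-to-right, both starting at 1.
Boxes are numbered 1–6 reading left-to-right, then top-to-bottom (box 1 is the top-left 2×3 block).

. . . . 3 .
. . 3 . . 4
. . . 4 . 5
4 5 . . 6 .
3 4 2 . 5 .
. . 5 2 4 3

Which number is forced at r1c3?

4

Cell r1c3 itself could take any of {1, 4, 6} by direct elimination.
Consider where 4 can go in box 1.
r1c1 is out (column 1 already has a 4).
r1c2 is out (column 2 already has a 4).
r2c1 is out (row 2 already has a 4).
r2c2 is out (row 2 already has a 4).
So the only cell in box 1 that can hold 4 is r1c3.
Therefore r1c3 = 4.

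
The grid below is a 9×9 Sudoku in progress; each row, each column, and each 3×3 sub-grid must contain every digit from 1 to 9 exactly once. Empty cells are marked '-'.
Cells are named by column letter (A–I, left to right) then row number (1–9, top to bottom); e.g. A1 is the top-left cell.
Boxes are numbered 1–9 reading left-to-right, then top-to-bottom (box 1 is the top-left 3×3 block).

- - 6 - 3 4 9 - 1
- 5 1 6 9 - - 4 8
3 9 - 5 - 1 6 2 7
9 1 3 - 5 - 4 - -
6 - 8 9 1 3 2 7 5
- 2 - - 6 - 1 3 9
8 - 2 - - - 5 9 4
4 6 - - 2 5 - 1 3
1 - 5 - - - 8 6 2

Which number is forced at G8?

Row 8 already contains {1, 2, 3, 4, 5, 6}.
Column G already contains {1, 2, 4, 5, 6, 8, 9}.
Its 3×3 block (box 9) already contains {1, 2, 3, 4, 5, 6, 8, 9}.
The only value from 1–9 not eliminated is 7, so G8 = 7.

7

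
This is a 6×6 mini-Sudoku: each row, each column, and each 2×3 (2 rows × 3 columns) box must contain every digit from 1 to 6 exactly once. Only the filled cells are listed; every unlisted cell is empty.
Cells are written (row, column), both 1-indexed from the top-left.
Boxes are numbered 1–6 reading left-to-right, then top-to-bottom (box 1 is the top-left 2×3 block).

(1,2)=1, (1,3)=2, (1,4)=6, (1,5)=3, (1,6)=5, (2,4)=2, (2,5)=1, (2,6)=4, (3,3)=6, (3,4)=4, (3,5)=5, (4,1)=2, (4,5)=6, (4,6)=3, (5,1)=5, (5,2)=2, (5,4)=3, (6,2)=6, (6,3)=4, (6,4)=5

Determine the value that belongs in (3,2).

Row 3 already contains {4, 5, 6}.
Column 2 already contains {1, 2, 6}.
Its 2×3 block (box 3) already contains {2, 6}.
The only value from 1–6 not eliminated is 3, so (3,2) = 3.

3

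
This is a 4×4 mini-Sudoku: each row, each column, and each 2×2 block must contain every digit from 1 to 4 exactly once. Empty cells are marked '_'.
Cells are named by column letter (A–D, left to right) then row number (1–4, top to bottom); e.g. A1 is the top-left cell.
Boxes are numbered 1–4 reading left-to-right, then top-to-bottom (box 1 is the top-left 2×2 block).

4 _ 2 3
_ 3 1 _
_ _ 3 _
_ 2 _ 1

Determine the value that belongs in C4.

4

Row 4 already contains {1, 2}.
Column C already contains {1, 2, 3}.
Its 2×2 block (box 4) already contains {1, 3}.
The only value from 1–4 not eliminated is 4, so C4 = 4.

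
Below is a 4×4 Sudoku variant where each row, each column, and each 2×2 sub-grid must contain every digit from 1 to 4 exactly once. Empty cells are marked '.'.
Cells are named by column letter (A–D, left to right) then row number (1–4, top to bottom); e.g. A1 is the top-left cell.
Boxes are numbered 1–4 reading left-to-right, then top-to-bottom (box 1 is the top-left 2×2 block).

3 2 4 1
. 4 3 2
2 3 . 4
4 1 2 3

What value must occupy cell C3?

Row 3 already contains {2, 3, 4}.
Column C already contains {2, 3, 4}.
Its 2×2 block (box 4) already contains {2, 3, 4}.
The only value from 1–4 not eliminated is 1, so C3 = 1.

1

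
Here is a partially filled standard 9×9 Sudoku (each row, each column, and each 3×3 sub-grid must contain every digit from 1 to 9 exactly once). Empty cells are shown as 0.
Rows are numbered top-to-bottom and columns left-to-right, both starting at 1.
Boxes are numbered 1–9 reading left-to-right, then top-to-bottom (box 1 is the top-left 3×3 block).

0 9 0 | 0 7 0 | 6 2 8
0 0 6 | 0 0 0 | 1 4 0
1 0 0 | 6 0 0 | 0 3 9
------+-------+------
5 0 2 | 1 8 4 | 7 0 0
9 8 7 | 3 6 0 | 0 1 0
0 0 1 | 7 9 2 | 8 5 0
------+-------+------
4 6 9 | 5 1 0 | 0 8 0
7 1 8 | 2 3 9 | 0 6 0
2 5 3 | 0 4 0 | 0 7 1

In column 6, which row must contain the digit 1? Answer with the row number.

1

Consider where 1 can go in column 6.
r2c6 is out (row 2 already has a 1).
r3c6 is out (row 3 already has a 1).
r5c6 is out (row 5 already has a 1).
r7c6 is out (row 7 already has a 1).
r9c6 is out (row 9 already has a 1).
So the only cell in column 6 that can hold 1 is r1c6.
That is row 1.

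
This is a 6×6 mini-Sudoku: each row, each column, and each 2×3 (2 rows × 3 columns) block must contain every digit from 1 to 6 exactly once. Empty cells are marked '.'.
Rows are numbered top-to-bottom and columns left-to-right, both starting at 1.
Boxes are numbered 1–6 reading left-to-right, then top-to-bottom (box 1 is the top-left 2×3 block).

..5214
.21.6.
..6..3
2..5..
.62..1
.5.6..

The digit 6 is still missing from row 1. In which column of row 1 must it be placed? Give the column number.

Consider where 6 can go in row 1.
r1c2 is out (column 2 already has a 6).
So the only cell in row 1 that can hold 6 is r1c1.
That is column 1.

1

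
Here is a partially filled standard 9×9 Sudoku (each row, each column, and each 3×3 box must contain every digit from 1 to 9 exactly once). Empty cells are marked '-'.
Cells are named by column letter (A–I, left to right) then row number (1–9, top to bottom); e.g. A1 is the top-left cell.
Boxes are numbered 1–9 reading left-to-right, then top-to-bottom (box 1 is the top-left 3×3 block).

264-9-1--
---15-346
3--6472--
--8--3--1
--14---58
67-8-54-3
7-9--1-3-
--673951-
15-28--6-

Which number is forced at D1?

Row 1 already contains {1, 2, 4, 6, 9}.
Column D already contains {1, 2, 4, 6, 7, 8}.
Its 3×3 block (box 2) already contains {1, 4, 5, 6, 7, 9}.
The only value from 1–9 not eliminated is 3, so D1 = 3.

3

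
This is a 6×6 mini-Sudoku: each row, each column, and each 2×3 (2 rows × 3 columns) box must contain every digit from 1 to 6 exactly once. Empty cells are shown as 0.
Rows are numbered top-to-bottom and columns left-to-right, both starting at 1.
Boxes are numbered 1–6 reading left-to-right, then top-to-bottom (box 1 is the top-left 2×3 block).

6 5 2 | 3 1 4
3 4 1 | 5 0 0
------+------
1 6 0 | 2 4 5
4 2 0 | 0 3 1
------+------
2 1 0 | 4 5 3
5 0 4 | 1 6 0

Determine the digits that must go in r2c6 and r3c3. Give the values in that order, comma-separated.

For r2c6:
  Consider where 6 can go in row 2.
  r2c5 is out (column 5 already has a 6).
  So the only cell in row 2 that can hold 6 is r2c6.
  So r2c6 = 6.
For r3c3:
  Row 3 already contains {1, 2, 4, 5, 6}.
  Column 3 already contains {1, 2, 4}.
  Its 2×3 block (box 3) already contains {1, 2, 4, 6}.
  The only value from 1–6 not eliminated is 3, so r3c3 = 3.

6,3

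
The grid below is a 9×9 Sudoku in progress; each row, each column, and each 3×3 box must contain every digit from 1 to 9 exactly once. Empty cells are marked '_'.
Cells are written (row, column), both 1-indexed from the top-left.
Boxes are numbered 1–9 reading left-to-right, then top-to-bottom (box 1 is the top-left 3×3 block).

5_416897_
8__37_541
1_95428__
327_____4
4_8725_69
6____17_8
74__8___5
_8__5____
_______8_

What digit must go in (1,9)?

Cell (1,9) itself could take any of {2, 3} by direct elimination.
Consider where 2 can go in row 1.
(1,2) is out (column 2 already has a 2).
So the only cell in row 1 that can hold 2 is (1,9).
Therefore (1,9) = 2.

2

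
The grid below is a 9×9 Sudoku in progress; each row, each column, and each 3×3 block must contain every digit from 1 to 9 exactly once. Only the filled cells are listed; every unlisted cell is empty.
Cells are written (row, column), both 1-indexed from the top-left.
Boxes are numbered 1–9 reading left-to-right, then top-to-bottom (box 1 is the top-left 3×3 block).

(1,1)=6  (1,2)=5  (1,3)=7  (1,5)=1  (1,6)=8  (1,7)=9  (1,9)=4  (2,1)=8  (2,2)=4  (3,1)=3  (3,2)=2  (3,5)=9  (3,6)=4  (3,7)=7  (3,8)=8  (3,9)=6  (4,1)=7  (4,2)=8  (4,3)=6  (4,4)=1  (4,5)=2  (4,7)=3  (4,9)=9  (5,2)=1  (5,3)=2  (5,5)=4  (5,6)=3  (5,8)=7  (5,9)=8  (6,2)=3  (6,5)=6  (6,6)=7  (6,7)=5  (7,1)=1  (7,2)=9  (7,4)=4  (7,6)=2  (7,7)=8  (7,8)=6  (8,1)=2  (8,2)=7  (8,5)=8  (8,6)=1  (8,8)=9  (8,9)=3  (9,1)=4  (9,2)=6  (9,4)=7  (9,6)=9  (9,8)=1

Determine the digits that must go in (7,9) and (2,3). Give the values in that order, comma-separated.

7,9

For (7,9):
  Consider where 7 can go in row 7.
  (7,3) is out (column 3 already has a 7).
  (7,5) is out (box 8 already has a 7).
  So the only cell in row 7 that can hold 7 is (7,9).
  So (7,9) = 7.
For (2,3):
  Consider where 9 can go in row 2.
  (2,4) is out (box 2 already has a 9). (2,5) is out (column 5 already has a 9). (2,6) is out (column 6 already has a 9). (2,7) is out (column 7 already has a 9). The remaining empty cells in row 2 are similarly blocked.
  So the only cell in row 2 that can hold 9 is (2,3).
  So (2,3) = 9.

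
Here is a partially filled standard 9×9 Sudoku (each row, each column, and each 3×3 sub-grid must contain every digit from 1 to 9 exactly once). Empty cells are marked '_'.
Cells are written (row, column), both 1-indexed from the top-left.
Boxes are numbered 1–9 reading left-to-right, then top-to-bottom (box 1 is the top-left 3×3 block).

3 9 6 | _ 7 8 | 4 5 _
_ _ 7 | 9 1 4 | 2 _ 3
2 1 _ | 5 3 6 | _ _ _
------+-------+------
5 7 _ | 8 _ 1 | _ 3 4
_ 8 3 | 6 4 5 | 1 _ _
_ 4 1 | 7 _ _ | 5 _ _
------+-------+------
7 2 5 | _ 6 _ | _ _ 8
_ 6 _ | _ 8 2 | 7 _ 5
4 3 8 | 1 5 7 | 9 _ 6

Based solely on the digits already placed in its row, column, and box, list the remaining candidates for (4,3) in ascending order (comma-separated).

Row 4 already contains {1, 3, 4, 5, 7, 8}.
Column 3 already contains {1, 3, 5, 6, 7, 8}.
Its 3×3 block (box 4) already contains {1, 3, 4, 5, 7, 8}.
Removing those from 1–9 leaves {2, 9} as the candidates for (4,3).

2,9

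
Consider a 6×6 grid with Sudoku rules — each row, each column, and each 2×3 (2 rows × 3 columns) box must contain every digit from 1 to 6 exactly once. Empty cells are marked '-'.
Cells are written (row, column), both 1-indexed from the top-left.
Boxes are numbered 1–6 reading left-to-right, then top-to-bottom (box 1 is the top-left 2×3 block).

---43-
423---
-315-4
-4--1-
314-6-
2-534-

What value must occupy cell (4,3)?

2

Cell (4,3) itself could take any of {2, 6} by direct elimination.
Consider where 2 can go in box 3.
(3,1) is out (column 1 already has a 2).
(4,1) is out (column 1 already has a 2).
So the only cell in box 3 that can hold 2 is (4,3).
Therefore (4,3) = 2.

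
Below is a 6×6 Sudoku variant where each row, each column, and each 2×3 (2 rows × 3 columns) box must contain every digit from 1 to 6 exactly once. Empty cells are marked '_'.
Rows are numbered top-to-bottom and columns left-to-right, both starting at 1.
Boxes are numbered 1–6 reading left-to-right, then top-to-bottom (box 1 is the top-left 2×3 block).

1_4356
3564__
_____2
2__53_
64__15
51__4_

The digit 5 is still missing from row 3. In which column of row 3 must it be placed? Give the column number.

3

Consider where 5 can go in row 3.
r3c1 is out (column 1 already has a 5).
r3c2 is out (column 2 already has a 5).
r3c4 is out (column 4 already has a 5).
r3c5 is out (column 5 already has a 5).
So the only cell in row 3 that can hold 5 is r3c3.
That is column 3.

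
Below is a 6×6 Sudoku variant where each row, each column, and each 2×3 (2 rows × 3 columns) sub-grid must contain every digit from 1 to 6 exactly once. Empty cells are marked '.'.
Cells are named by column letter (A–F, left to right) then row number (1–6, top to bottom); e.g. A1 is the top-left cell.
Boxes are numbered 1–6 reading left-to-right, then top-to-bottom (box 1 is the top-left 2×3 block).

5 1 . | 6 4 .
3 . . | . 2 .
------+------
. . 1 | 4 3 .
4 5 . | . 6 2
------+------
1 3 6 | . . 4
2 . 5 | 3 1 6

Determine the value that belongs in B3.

Cell B3 itself could take any of {2, 6} by direct elimination.
Consider where 2 can go in row 3.
A3 is out (column A already has a 2).
F3 is out (column F already has a 2).
So the only cell in row 3 that can hold 2 is B3.
Therefore B3 = 2.

2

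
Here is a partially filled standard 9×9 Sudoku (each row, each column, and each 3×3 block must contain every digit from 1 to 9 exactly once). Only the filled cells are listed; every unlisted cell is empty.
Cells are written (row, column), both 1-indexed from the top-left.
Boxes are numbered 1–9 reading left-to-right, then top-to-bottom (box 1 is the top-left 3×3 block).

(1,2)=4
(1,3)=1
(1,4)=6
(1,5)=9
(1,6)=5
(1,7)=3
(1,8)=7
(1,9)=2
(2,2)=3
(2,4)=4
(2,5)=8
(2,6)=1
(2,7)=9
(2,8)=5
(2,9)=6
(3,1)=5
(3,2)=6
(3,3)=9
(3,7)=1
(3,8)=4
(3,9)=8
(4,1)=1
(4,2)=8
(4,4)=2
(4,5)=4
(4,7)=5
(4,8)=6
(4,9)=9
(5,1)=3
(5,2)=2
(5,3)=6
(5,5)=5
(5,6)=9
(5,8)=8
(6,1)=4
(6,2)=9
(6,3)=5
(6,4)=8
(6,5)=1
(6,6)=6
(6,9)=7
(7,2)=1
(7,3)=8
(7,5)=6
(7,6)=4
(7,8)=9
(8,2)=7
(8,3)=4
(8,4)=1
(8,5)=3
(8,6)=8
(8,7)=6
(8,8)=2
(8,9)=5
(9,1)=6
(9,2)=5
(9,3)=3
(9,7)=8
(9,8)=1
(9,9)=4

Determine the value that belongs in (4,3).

7

Row 4 already contains {1, 2, 4, 5, 6, 8, 9}.
Column 3 already contains {1, 3, 4, 5, 6, 8, 9}.
Its 3×3 block (box 4) already contains {1, 2, 3, 4, 5, 6, 8, 9}.
The only value from 1–9 not eliminated is 7, so (4,3) = 7.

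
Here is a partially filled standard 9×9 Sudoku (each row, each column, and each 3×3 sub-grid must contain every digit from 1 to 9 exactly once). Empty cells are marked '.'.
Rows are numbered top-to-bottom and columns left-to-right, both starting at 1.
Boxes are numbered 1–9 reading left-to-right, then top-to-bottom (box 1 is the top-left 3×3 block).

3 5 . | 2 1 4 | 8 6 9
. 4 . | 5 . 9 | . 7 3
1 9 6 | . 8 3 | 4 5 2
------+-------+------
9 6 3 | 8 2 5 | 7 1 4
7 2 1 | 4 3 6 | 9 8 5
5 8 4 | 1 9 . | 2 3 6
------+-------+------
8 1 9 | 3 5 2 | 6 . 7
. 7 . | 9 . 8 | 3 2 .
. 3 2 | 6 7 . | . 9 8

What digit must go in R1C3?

Row 1 already contains {1, 2, 3, 4, 5, 6, 8, 9}.
Column 3 already contains {1, 2, 3, 4, 6, 9}.
Its 3×3 block (box 1) already contains {1, 3, 4, 5, 6, 9}.
The only value from 1–9 not eliminated is 7, so R1C3 = 7.

7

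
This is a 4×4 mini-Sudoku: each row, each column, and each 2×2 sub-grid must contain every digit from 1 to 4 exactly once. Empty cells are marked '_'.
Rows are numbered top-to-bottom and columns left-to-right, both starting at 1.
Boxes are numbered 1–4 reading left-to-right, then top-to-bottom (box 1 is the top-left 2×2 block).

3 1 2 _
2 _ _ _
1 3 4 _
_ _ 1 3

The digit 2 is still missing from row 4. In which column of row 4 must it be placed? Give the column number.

2

Consider where 2 can go in row 4.
r4c1 is out (column 1 already has a 2).
So the only cell in row 4 that can hold 2 is r4c2.
That is column 2.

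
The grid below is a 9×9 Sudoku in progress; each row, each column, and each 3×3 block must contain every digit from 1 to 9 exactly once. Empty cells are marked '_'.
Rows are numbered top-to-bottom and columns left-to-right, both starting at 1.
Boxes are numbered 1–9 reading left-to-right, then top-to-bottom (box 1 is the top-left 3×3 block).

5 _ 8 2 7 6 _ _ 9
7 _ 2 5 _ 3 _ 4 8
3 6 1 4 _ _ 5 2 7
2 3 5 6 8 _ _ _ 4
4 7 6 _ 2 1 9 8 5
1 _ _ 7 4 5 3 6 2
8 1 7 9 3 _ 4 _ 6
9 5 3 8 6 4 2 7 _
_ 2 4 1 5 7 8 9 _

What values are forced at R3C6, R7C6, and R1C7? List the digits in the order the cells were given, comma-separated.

For R3C6:
  Consider where 8 can go in column 6.
  R4C6 is out (row 4 already has a 8).
  R7C6 is out (row 7 already has a 8).
  So the only cell in column 6 that can hold 8 is R3C6.
  So R3C6 = 8.
For R7C6:
  Row 7 already contains {1, 3, 4, 6, 7, 8, 9}.
  Column 6 already contains {1, 3, 4, 5, 6, 7}.
  Its 3×3 block (box 8) already contains {1, 3, 4, 5, 6, 7, 8, 9}.
  The only value from 1–9 not eliminated is 2, so R7C6 = 2.
For R1C7:
  Row 1 already contains {2, 5, 6, 7, 8, 9}.
  Column 7 already contains {2, 3, 4, 5, 8, 9}.
  Its 3×3 block (box 3) already contains {2, 4, 5, 7, 8, 9}.
  The only value from 1–9 not eliminated is 1, so R1C7 = 1.

8,2,1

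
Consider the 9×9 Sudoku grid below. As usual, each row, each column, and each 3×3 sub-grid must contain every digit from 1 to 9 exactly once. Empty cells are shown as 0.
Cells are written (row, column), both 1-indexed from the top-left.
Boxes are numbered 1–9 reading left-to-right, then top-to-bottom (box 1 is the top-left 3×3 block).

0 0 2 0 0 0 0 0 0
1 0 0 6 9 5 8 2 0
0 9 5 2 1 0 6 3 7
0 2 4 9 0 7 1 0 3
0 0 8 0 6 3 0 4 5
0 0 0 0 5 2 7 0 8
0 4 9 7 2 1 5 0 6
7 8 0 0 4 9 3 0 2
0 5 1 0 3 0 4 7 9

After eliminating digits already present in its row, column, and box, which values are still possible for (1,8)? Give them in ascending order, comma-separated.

1,5,9

Row 1 already contains {2}.
Column 8 already contains {2, 3, 4, 7}.
Its 3×3 block (box 3) already contains {2, 3, 6, 7, 8}.
Removing those from 1–9 leaves {1, 5, 9} as the candidates for (1,8).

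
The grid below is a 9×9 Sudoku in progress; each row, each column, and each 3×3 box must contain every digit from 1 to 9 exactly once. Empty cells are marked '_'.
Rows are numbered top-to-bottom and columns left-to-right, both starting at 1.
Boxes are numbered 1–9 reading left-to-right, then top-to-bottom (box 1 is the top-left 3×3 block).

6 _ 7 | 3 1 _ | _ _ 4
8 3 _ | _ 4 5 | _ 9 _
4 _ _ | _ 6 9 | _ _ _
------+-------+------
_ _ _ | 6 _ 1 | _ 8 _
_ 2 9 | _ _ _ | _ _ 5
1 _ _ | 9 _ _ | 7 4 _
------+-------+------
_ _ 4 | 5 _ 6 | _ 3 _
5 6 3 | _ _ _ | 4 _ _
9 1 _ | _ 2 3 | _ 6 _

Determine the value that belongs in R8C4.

Cell R8C4 itself could take any of {1, 7, 8} by direct elimination.
Consider where 1 can go in column 4.
R2C4 is out (box 2 already has a 1).
R3C4 is out (box 2 already has a 1).
R5C4 is out (box 5 already has a 1).
R9C4 is out (row 9 already has a 1).
So the only cell in column 4 that can hold 1 is R8C4.
Therefore R8C4 = 1.

1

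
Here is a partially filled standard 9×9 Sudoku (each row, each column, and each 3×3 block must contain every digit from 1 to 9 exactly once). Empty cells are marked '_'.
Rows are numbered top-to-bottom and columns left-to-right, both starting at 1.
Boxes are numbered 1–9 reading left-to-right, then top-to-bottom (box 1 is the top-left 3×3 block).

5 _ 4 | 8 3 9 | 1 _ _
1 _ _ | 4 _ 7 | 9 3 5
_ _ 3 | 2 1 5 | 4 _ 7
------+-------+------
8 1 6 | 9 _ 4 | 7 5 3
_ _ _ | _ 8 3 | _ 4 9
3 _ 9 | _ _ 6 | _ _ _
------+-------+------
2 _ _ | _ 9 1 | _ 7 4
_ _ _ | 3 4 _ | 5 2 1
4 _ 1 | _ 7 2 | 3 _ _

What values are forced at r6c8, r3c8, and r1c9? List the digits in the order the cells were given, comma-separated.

For r6c8:
  Consider where 1 can go in box 6.
  r5c7 is out (column 7 already has a 1).
  r6c7 is out (column 7 already has a 1).
  r6c9 is out (column 9 already has a 1).
  So the only cell in box 6 that can hold 1 is r6c8.
  So r6c8 = 1.
For r3c8:
  Consider where 8 can go in box 3.
  r1c8 is out (row 1 already has a 8).
  r1c9 is out (row 1 already has a 8).
  So the only cell in box 3 that can hold 8 is r3c8.
  So r3c8 = 8.
For r1c9:
  Consider where 2 can go in box 3.
  r1c8 is out (column 8 already has a 2).
  r3c8 is out (row 3 already has a 2).
  So the only cell in box 3 that can hold 2 is r1c9.
  So r1c9 = 2.

1,8,2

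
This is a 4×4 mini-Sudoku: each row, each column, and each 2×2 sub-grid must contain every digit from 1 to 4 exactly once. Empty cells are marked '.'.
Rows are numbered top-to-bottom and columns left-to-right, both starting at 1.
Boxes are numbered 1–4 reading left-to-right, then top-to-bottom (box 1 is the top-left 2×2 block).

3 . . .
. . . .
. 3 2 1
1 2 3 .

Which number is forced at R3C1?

4

Row 3 already contains {1, 2, 3}.
Column 1 already contains {1, 3}.
Its 2×2 block (box 3) already contains {1, 2, 3}.
The only value from 1–4 not eliminated is 4, so R3C1 = 4.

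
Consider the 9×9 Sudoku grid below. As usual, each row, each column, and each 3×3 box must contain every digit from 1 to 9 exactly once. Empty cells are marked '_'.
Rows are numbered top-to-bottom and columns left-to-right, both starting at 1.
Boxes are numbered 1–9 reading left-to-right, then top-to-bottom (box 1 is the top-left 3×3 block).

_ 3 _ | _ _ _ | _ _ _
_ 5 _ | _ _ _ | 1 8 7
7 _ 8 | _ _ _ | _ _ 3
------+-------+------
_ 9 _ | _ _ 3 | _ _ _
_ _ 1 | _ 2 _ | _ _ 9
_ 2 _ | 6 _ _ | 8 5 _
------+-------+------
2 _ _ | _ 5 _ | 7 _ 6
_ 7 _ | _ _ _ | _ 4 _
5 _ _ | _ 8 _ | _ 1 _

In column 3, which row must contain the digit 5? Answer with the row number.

4

Consider where 5 can go in column 3.
r1c3 is out (box 1 already has a 5). r2c3 is out (row 2 already has a 5). r6c3 is out (row 6 already has a 5). r7c3 is out (row 7 already has a 5). The remaining empty cells in column 3 are similarly blocked.
So the only cell in column 3 that can hold 5 is r4c3.
That is row 4.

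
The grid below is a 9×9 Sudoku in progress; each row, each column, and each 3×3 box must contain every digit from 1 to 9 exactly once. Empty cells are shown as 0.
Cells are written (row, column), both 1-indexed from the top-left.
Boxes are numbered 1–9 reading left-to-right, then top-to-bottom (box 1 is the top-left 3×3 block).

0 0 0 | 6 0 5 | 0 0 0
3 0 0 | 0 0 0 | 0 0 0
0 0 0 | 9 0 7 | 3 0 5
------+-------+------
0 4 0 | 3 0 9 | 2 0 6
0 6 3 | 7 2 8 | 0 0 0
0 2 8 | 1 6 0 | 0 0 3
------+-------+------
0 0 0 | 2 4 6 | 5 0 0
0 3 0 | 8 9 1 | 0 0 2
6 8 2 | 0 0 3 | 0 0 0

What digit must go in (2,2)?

5

Cell (2,2) itself could take any of {1, 5, 7, 9} by direct elimination.
Consider where 5 can go in column 2.
(1,2) is out (row 1 already has a 5).
(3,2) is out (row 3 already has a 5).
(7,2) is out (row 7 already has a 5).
So the only cell in column 2 that can hold 5 is (2,2).
Therefore (2,2) = 5.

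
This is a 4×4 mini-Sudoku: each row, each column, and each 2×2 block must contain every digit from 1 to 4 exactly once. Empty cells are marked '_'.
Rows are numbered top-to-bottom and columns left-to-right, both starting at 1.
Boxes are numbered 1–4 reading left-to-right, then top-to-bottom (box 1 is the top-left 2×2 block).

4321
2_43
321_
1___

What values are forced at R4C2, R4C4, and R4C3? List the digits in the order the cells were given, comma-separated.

4,2,3

For R4C2:
  Row 4 already contains {1}.
  Column 2 already contains {2, 3}.
  Its 2×2 block (box 3) already contains {1, 2, 3}.
  The only value from 1–4 not eliminated is 4, so R4C2 = 4.
For R4C4:
  Consider where 2 can go in box 4.
  R3C4 is out (row 3 already has a 2).
  R4C3 is out (column 3 already has a 2).
  So the only cell in box 4 that can hold 2 is R4C4.
  So R4C4 = 2.
For R4C3:
  Row 4 already contains {1}.
  Column 3 already contains {1, 2, 4}.
  Its 2×2 block (box 4) already contains {1}.
  The only value from 1–4 not eliminated is 3, so R4C3 = 3.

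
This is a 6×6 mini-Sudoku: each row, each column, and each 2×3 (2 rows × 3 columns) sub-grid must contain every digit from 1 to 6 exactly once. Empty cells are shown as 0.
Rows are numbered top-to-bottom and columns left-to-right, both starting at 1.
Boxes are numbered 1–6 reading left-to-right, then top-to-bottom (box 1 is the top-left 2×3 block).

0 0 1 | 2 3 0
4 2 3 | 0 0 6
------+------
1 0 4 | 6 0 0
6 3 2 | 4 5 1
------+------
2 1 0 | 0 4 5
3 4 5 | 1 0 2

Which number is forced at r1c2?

Cell r1c2 itself could take any of {5, 6} by direct elimination.
Consider where 6 can go in row 1.
r1c1 is out (column 1 already has a 6).
r1c6 is out (column 6 already has a 6).
So the only cell in row 1 that can hold 6 is r1c2.
Therefore r1c2 = 6.

6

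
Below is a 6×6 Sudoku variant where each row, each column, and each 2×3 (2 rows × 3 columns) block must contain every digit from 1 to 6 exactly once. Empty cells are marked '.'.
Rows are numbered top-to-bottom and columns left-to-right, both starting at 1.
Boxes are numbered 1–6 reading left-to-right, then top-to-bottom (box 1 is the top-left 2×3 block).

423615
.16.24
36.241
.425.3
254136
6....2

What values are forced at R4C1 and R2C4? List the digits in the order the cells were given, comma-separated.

For R4C1:
  Row 4 already contains {2, 3, 4, 5}.
  Column 1 already contains {2, 3, 4, 6}.
  Its 2×3 block (box 3) already contains {2, 3, 4, 6}.
  The only value from 1–6 not eliminated is 1, so R4C1 = 1.
For R2C4:
  Row 2 already contains {1, 2, 4, 6}.
  Column 4 already contains {1, 2, 5, 6}.
  Its 2×3 block (box 2) already contains {1, 2, 4, 5, 6}.
  The only value from 1–6 not eliminated is 3, so R2C4 = 3.

1,3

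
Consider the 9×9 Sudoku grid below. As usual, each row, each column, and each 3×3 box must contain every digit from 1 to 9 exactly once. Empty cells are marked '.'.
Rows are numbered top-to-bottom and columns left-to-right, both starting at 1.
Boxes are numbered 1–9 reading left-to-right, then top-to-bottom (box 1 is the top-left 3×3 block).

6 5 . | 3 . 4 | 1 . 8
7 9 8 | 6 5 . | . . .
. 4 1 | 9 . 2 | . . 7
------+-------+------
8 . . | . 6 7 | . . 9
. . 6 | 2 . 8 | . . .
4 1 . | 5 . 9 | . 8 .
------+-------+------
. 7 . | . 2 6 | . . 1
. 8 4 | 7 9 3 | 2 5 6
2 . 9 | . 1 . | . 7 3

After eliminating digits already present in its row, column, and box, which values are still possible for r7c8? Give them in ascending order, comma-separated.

4,9

Row 7 already contains {1, 2, 6, 7}.
Column 8 already contains {5, 7, 8}.
Its 3×3 block (box 9) already contains {1, 2, 3, 5, 6, 7}.
Removing those from 1–9 leaves {4, 9} as the candidates for r7c8.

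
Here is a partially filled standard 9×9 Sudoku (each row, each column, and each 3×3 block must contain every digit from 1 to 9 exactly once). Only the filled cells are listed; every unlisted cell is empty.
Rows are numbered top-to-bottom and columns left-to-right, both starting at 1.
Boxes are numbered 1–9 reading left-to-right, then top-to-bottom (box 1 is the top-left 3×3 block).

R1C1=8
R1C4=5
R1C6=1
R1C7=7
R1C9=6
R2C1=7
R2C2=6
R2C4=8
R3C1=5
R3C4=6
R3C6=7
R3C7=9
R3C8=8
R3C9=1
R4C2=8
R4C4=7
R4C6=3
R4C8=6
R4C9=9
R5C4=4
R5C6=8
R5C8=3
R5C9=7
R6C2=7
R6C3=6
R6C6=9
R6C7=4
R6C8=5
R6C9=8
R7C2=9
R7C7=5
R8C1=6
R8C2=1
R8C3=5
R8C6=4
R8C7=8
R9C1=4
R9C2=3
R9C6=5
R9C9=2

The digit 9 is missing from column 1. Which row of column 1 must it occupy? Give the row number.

5

Consider where 9 can go in column 1.
R4C1 is out (row 4 already has a 9).
R6C1 is out (row 6 already has a 9).
R7C1 is out (row 7 already has a 9).
So the only cell in column 1 that can hold 9 is R5C1.
That is row 5.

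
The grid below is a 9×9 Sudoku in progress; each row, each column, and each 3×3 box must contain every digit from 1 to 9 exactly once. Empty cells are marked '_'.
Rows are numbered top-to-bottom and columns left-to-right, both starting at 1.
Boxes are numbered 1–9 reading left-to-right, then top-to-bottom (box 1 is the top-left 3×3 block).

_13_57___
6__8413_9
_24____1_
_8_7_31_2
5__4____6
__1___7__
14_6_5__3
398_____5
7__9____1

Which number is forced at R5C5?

Cell R5C5 itself could take any of {1, 2, 8, 9} by direct elimination.
Consider where 1 can go in row 5.
R5C2 is out (column 2 already has a 1).
R5C3 is out (column 3 already has a 1).
R5C6 is out (column 6 already has a 1).
R5C7 is out (column 7 already has a 1).
R5C8 is out (column 8 already has a 1).
So the only cell in row 5 that can hold 1 is R5C5.
Therefore R5C5 = 1.

1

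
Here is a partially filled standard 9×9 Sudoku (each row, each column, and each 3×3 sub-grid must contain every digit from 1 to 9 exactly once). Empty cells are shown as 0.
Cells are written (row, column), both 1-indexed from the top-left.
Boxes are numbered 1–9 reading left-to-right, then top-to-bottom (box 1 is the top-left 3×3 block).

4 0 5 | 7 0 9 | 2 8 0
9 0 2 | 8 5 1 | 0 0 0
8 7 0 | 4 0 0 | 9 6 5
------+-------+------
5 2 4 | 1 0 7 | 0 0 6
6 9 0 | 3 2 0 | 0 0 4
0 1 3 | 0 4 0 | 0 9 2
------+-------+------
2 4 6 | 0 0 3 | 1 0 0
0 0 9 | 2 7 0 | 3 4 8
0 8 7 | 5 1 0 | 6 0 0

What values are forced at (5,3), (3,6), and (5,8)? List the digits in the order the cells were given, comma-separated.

8,2,1

For (5,3):
  Row 5 already contains {2, 3, 4, 6, 9}.
  Column 3 already contains {2, 3, 4, 5, 6, 7, 9}.
  Its 3×3 block (box 4) already contains {1, 2, 3, 4, 5, 6, 9}.
  The only value from 1–9 not eliminated is 8, so (5,3) = 8.
For (3,6):
  Row 3 already contains {4, 5, 6, 7, 8, 9}.
  Column 6 already contains {1, 3, 7, 9}.
  Its 3×3 block (box 2) already contains {1, 4, 5, 7, 8, 9}.
  The only value from 1–9 not eliminated is 2, so (3,6) = 2.
For (5,8):
  Consider where 1 can go in row 5.
  (5,3) is out (box 4 already has a 1).
  (5,6) is out (column 6 already has a 1).
  (5,7) is out (column 7 already has a 1).
  So the only cell in row 5 that can hold 1 is (5,8).
  So (5,8) = 1.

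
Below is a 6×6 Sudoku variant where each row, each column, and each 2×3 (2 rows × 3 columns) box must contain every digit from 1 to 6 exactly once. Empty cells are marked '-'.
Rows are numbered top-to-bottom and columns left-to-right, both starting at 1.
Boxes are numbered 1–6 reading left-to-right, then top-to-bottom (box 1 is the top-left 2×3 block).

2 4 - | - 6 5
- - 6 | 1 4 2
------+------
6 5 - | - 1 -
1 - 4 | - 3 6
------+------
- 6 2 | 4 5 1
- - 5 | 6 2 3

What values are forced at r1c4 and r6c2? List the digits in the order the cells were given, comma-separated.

3,1

For r1c4:
  Row 1 already contains {2, 4, 5, 6}.
  Column 4 already contains {1, 4, 6}.
  Its 2×3 block (box 2) already contains {1, 2, 4, 5, 6}.
  The only value from 1–6 not eliminated is 3, so r1c4 = 3.
For r6c2:
  Row 6 already contains {2, 3, 5, 6}.
  Column 2 already contains {4, 5, 6}.
  Its 2×3 block (box 5) already contains {2, 5, 6}.
  The only value from 1–6 not eliminated is 1, so r6c2 = 1.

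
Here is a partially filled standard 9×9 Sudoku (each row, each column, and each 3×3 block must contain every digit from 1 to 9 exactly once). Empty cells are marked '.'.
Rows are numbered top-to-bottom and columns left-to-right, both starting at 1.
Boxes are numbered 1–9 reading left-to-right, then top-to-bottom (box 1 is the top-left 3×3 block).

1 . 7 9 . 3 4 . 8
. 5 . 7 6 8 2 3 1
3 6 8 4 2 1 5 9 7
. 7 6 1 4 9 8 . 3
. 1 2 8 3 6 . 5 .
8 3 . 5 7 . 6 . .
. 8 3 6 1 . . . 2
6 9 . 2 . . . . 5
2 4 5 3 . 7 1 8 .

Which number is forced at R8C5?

Row 8 already contains {2, 5, 6, 9}.
Column 5 already contains {1, 2, 3, 4, 6, 7}.
Its 3×3 block (box 8) already contains {1, 2, 3, 6, 7}.
The only value from 1–9 not eliminated is 8, so R8C5 = 8.

8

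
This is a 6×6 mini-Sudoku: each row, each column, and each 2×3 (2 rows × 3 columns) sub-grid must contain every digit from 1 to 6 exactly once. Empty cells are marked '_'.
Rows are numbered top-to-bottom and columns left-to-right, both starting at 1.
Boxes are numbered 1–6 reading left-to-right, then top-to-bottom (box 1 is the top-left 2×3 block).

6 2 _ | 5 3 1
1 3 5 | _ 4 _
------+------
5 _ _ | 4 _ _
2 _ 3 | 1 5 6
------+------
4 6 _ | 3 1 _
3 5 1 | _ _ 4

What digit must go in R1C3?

Row 1 already contains {1, 2, 3, 5, 6}.
Column 3 already contains {1, 3, 5}.
Its 2×3 block (box 1) already contains {1, 2, 3, 5, 6}.
The only value from 1–6 not eliminated is 4, so R1C3 = 4.

4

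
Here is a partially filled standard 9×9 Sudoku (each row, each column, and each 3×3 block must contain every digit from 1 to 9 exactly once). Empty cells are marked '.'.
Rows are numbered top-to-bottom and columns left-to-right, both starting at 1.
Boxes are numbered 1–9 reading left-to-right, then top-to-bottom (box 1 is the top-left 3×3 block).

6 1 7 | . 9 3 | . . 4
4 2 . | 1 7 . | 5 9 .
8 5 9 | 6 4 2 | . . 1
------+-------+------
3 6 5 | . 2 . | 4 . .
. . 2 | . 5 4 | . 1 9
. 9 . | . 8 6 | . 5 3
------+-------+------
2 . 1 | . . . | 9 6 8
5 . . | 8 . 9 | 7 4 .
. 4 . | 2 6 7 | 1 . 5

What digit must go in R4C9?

7

Row 4 already contains {2, 3, 4, 5, 6}.
Column 9 already contains {1, 3, 4, 5, 8, 9}.
Its 3×3 block (box 6) already contains {1, 3, 4, 5, 9}.
The only value from 1–9 not eliminated is 7, so R4C9 = 7.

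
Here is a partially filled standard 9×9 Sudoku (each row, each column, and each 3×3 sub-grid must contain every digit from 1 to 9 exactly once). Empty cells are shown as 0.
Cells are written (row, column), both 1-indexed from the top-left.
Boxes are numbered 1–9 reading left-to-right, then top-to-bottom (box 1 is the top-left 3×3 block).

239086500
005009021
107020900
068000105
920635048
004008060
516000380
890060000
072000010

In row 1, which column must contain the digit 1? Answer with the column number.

4

Consider where 1 can go in row 1.
(1,8) is out (column 8 already has a 1).
(1,9) is out (column 9 already has a 1).
So the only cell in row 1 that can hold 1 is (1,4).
That is column 4.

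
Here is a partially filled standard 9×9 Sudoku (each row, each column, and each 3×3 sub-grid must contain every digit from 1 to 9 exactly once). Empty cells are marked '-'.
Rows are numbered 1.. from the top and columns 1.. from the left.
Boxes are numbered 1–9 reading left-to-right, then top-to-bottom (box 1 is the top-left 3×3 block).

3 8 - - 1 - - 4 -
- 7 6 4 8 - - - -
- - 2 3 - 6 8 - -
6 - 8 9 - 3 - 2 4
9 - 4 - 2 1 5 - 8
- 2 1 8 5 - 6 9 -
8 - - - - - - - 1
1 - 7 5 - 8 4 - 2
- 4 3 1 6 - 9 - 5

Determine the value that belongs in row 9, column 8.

8

Cell row 9, column 8 itself could take any of {7, 8} by direct elimination.
Consider where 8 can go in row 9.
row 9, column 1 is out (column 1 already has a 8).
row 9, column 6 is out (column 6 already has a 8).
So the only cell in row 9 that can hold 8 is row 9, column 8.
Therefore row 9, column 8 = 8.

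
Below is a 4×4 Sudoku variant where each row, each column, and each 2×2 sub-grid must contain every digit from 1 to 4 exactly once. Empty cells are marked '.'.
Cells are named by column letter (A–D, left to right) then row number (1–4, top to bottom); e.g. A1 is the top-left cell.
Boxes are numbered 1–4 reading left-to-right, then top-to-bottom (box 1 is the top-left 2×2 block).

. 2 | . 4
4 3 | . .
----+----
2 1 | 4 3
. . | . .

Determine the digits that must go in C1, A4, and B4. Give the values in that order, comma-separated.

3,3,4

For C1:
  Consider where 3 can go in box 2.
  C2 is out (row 2 already has a 3).
  D2 is out (row 2 already has a 3).
  So the only cell in box 2 that can hold 3 is C1.
  So C1 = 3.
For A4:
  Row 4 already contains {}.
  Column A already contains {2, 4}.
  Its 2×2 block (box 3) already contains {1, 2}.
  The only value from 1–4 not eliminated is 3, so A4 = 3.
For B4:
  Row 4 already contains {}.
  Column B already contains {1, 2, 3}.
  Its 2×2 block (box 3) already contains {1, 2}.
  The only value from 1–4 not eliminated is 4, so B4 = 4.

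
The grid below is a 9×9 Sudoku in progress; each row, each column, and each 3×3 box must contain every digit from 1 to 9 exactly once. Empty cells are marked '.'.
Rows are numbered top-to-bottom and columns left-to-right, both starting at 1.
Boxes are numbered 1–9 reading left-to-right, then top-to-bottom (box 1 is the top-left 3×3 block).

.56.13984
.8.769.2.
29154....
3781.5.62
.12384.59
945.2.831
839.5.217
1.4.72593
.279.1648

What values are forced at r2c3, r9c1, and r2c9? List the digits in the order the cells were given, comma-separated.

For r2c3:
  Row 2 already contains {2, 6, 7, 8, 9}.
  Column 3 already contains {1, 2, 4, 5, 6, 7, 8, 9}.
  Its 3×3 block (box 1) already contains {1, 2, 5, 6, 8, 9}.
  The only value from 1–9 not eliminated is 3, so r2c3 = 3.
For r9c1:
  Row 9 already contains {1, 2, 4, 6, 7, 8, 9}.
  Column 1 already contains {1, 2, 3, 8, 9}.
  Its 3×3 block (box 7) already contains {1, 2, 3, 4, 7, 8, 9}.
  The only value from 1–9 not eliminated is 5, so r9c1 = 5.
For r2c9:
  Row 2 already contains {2, 6, 7, 8, 9}.
  Column 9 already contains {1, 2, 3, 4, 7, 8, 9}.
  Its 3×3 block (box 3) already contains {2, 4, 8, 9}.
  The only value from 1–9 not eliminated is 5, so r2c9 = 5.

3,5,5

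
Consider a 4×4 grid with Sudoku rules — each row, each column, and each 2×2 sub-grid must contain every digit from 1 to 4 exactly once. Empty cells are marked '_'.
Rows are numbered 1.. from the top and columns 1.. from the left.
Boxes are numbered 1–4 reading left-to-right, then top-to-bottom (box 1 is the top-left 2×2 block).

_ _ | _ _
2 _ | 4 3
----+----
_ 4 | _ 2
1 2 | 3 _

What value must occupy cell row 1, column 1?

4

Cell row 1, column 1 itself could take any of {3, 4} by direct elimination.
Consider where 4 can go in box 1.
row 1, column 2 is out (column 2 already has a 4).
row 2, column 2 is out (row 2 already has a 4).
So the only cell in box 1 that can hold 4 is row 1, column 1.
Therefore row 1, column 1 = 4.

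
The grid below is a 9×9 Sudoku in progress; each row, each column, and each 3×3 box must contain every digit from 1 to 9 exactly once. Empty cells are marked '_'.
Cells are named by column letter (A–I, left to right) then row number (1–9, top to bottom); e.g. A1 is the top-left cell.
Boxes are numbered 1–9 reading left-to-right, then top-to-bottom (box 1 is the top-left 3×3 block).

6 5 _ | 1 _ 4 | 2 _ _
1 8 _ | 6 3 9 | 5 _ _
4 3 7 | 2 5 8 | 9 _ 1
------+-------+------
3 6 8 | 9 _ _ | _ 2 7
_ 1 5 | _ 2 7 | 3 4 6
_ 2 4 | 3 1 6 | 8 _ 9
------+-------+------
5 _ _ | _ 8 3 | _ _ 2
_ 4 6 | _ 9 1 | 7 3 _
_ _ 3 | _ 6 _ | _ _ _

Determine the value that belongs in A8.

2

Cell A8 itself could take any of {2, 8} by direct elimination.
Consider where 2 can go in row 8.
D8 is out (column D already has a 2).
I8 is out (column I already has a 2).
So the only cell in row 8 that can hold 2 is A8.
Therefore A8 = 2.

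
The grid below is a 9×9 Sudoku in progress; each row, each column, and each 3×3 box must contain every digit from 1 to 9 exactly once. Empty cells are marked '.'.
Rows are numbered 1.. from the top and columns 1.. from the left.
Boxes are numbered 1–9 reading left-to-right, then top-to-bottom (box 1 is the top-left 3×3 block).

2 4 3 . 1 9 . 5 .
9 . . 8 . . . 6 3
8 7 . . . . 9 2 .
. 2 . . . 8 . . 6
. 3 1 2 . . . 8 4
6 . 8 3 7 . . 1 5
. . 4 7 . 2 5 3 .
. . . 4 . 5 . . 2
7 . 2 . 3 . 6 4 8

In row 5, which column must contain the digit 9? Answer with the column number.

Consider where 9 can go in row 5.
row 5, column 1 is out (column 1 already has a 9).
row 5, column 6 is out (column 6 already has a 9).
row 5, column 7 is out (column 7 already has a 9).
So the only cell in row 5 that can hold 9 is row 5, column 5.
That is column 5.

5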